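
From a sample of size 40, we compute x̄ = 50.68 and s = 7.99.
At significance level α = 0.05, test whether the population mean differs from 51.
One-sample t-test:
H₀: μ = 51
H₁: μ ≠ 51
df = n - 1 = 39
t = (x̄ - μ₀) / (s/√n) = (50.68 - 51) / (7.99/√40) = -0.253
p-value = 0.8014

Since p-value > α = 0.05, we fail to reject H₀.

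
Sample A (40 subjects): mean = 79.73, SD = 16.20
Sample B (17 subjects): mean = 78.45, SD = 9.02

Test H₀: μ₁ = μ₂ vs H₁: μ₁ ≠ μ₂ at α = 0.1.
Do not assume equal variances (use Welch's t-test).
Welch's two-sample t-test:
H₀: μ₁ = μ₂
H₁: μ₁ ≠ μ₂
s₁²/n₁ = 16.20²/40 = 6.5610,  s₂²/n₂ = 9.02²/17 = 4.7859
SE = √(s₁²/n₁ + s₂²/n₂) = √(6.5610 + 4.7859) = 3.3685
df (Welch-Satterthwaite) = (s₁²/n₁ + s₂²/n₂)² / [(s₁²/n₁)²/(n₁-1) + (s₂²/n₂)²/(n₂-1)] ≈ 50.78
t = (x̄₁ - x̄₂) / SE = (79.73 - 78.45) / 3.3685 = 1.28 / 3.3685 = 0.380
p-value = 0.7055

Since p-value > α = 0.1, we fail to reject H₀.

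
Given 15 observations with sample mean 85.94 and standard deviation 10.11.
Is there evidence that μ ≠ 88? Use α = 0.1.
One-sample t-test:
H₀: μ = 88
H₁: μ ≠ 88
df = n - 1 = 14
t = (x̄ - μ₀) / (s/√n) = (85.94 - 88) / (10.11/√15) = -0.789
p-value = 0.4432

Since p-value > α = 0.1, we fail to reject H₀.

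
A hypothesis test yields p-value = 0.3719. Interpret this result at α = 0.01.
Since p = 0.3719 > α = 0.01, fail to reject H₀.
There is insufficient evidence to reject the null hypothesis; the result is not statistically significant at the 0.01 level.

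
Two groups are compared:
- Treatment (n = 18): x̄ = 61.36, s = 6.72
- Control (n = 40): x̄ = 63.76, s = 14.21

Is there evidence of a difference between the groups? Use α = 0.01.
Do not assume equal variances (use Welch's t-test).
Welch's two-sample t-test:
H₀: μ₁ = μ₂
H₁: μ₁ ≠ μ₂
s₁²/n₁ = 6.72²/18 = 2.5088,  s₂²/n₂ = 14.21²/40 = 5.0481
SE = √(s₁²/n₁ + s₂²/n₂) = √(2.5088 + 5.0481) = 2.7490
df (Welch-Satterthwaite) = (s₁²/n₁ + s₂²/n₂)² / [(s₁²/n₁)²/(n₁-1) + (s₂²/n₂)²/(n₂-1)] ≈ 55.79
t = (x̄₁ - x̄₂) / SE = (61.36 - 63.76) / 2.7490 = -2.40 / 2.7490 = -0.873
p-value = 0.3864

Since p-value > α = 0.01, we fail to reject H₀.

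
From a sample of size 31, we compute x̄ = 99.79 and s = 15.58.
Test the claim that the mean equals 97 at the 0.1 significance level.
One-sample t-test:
H₀: μ = 97
H₁: μ ≠ 97
df = n - 1 = 30
t = (x̄ - μ₀) / (s/√n) = (99.79 - 97) / (15.58/√31) = 0.997
p-value = 0.3267

Since p-value > α = 0.1, we fail to reject H₀.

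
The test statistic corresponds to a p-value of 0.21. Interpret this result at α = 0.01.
Since p = 0.21 > α = 0.01, fail to reject H₀.
There is insufficient evidence to reject the null hypothesis; the result is not statistically significant at the 0.01 level.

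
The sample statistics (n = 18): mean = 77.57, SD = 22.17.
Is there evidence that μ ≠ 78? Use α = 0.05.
One-sample t-test:
H₀: μ = 78
H₁: μ ≠ 78
df = n - 1 = 17
t = (x̄ - μ₀) / (s/√n) = (77.57 - 78) / (22.17/√18) = -0.082
p-value = 0.9354

Since p-value > α = 0.05, we fail to reject H₀.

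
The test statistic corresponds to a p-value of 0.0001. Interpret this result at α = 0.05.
Since p = 0.0001 < α = 0.05, reject H₀.
There is sufficient evidence to reject the null hypothesis; the result is statistically significant at the 0.05 level.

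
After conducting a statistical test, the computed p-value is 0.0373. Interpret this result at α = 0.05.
Since p = 0.0373 < α = 0.05, reject H₀.
There is sufficient evidence to reject the null hypothesis; the result is statistically significant at the 0.05 level.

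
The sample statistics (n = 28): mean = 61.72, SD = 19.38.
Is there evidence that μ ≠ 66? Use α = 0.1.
One-sample t-test:
H₀: μ = 66
H₁: μ ≠ 66
df = n - 1 = 27
t = (x̄ - μ₀) / (s/√n) = (61.72 - 66) / (19.38/√28) = -1.169
p-value = 0.2528

Since p-value > α = 0.1, we fail to reject H₀.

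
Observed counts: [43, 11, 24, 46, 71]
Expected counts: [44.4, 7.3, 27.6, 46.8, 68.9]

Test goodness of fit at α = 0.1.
Chi-square goodness of fit test:
H₀: observed counts match expected distribution
H₁: observed counts differ from expected distribution
df = k - 1 = 4
χ² = Σ(O - E)²/E
   = (43 - 44.4)²/44.4 + (11 - 7.3)²/7.3 + (24 - 27.6)²/27.6 + (46 - 46.8)²/46.8 + (71 - 68.9)²/68.9
   = 0.044 + 1.875 + 0.470 + 0.014 + 0.064
   = 2.47
p-value = 0.6506

Since p-value > α = 0.1, we fail to reject H₀.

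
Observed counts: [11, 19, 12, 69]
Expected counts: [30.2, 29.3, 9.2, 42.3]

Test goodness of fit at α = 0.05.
Chi-square goodness of fit test:
H₀: observed counts match expected distribution
H₁: observed counts differ from expected distribution
df = k - 1 = 3
χ² = Σ(O - E)²/E
   = (11 - 30.2)²/30.2 + (19 - 29.3)²/29.3 + (12 - 9.2)²/9.2 + (69 - 42.3)²/42.3
   = 12.207 + 3.621 + 0.852 + 16.853
   = 33.53
p-value < 0.0001

Since p-value < α = 0.05, we reject H₀.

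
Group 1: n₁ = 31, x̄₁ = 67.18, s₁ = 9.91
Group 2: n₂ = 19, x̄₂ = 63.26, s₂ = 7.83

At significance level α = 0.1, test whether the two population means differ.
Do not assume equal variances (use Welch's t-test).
Welch's two-sample t-test:
H₀: μ₁ = μ₂
H₁: μ₁ ≠ μ₂
s₁²/n₁ = 9.91²/31 = 3.1680,  s₂²/n₂ = 7.83²/19 = 3.2268
SE = √(s₁²/n₁ + s₂²/n₂) = √(3.1680 + 3.2268) = 2.5288
df (Welch-Satterthwaite) = (s₁²/n₁ + s₂²/n₂)² / [(s₁²/n₁)²/(n₁-1) + (s₂²/n₂)²/(n₂-1)] ≈ 44.79
t = (x̄₁ - x̄₂) / SE = (67.18 - 63.26) / 2.5288 = 3.92 / 2.5288 = 1.550
p-value = 0.1281

Since p-value > α = 0.1, we fail to reject H₀.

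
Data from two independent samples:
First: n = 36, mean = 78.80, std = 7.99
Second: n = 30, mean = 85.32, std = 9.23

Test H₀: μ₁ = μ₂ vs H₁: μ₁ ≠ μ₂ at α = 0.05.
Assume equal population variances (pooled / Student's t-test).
Student's two-sample t-test (equal variances):
H₀: μ₁ = μ₂
H₁: μ₁ ≠ μ₂
df = n₁ + n₂ - 2 = 64
Pooled variance s_p² = [(n₁-1)s₁² + (n₂-1)s₂²] / (n₁ + n₂ - 2) = [(35)(7.99²) + (29)(9.23²)] / 64 = 73.5156
SE = √(s_p²(1/n₁ + 1/n₂)) = √(73.5156 × (1/36 + 1/30)) = 2.1196
t = (x̄₁ - x̄₂) / SE = (78.80 - 85.32) / 2.1196 = -6.52 / 2.1196 = -3.076
p-value = 0.0031

Since p-value < α = 0.05, we reject H₀.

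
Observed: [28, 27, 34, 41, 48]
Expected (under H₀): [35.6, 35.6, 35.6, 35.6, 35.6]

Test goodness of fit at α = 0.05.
Chi-square goodness of fit test:
H₀: observed counts match expected distribution
H₁: observed counts differ from expected distribution
df = k - 1 = 4
χ² = Σ(O - E)²/E
   = (28 - 35.6)²/35.6 + (27 - 35.6)²/35.6 + (34 - 35.6)²/35.6 + (41 - 35.6)²/35.6 + (48 - 35.6)²/35.6
   = 1.622 + 2.078 + 0.072 + 0.819 + 4.319
   = 8.91
p-value = 0.0634

Since p-value > α = 0.05, we fail to reject H₀.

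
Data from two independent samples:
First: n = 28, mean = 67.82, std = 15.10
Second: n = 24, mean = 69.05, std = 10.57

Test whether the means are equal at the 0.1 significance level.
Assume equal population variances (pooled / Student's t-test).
Student's two-sample t-test (equal variances):
H₀: μ₁ = μ₂
H₁: μ₁ ≠ μ₂
df = n₁ + n₂ - 2 = 50
Pooled variance s_p² = [(n₁-1)s₁² + (n₂-1)s₂²] / (n₁ + n₂ - 2) = [(27)(15.10²) + (23)(10.57²)] / 50 = 174.5189
SE = √(s_p²(1/n₁ + 1/n₂)) = √(174.5189 × (1/28 + 1/24)) = 3.6748
t = (x̄₁ - x̄₂) / SE = (67.82 - 69.05) / 3.6748 = -1.23 / 3.6748 = -0.335
p-value = 0.7392

Since p-value > α = 0.1, we fail to reject H₀.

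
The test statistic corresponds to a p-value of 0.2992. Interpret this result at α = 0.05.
Since p = 0.2992 > α = 0.05, fail to reject H₀.
There is insufficient evidence to reject the null hypothesis; the result is not statistically significant at the 0.05 level.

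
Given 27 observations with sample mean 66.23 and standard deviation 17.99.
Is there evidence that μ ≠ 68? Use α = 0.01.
One-sample t-test:
H₀: μ = 68
H₁: μ ≠ 68
df = n - 1 = 26
t = (x̄ - μ₀) / (s/√n) = (66.23 - 68) / (17.99/√27) = -0.511
p-value = 0.6135

Since p-value > α = 0.01, we fail to reject H₀.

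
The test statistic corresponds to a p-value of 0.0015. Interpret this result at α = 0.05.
Since p = 0.0015 < α = 0.05, reject H₀.
There is sufficient evidence to reject the null hypothesis; the result is statistically significant at the 0.05 level.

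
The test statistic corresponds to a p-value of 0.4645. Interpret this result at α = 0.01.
Since p = 0.4645 > α = 0.01, fail to reject H₀.
There is insufficient evidence to reject the null hypothesis; the result is not statistically significant at the 0.01 level.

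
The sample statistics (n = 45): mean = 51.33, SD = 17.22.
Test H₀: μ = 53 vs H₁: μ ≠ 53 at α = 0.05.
One-sample t-test:
H₀: μ = 53
H₁: μ ≠ 53
df = n - 1 = 44
t = (x̄ - μ₀) / (s/√n) = (51.33 - 53) / (17.22/√45) = -0.651
p-value = 0.5187

Since p-value > α = 0.05, we fail to reject H₀.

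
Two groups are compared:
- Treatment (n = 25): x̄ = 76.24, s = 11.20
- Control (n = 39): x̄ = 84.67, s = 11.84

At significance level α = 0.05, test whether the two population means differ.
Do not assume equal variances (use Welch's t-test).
Welch's two-sample t-test:
H₀: μ₁ = μ₂
H₁: μ₁ ≠ μ₂
s₁²/n₁ = 11.20²/25 = 5.0176,  s₂²/n₂ = 11.84²/39 = 3.5945
SE = √(s₁²/n₁ + s₂²/n₂) = √(5.0176 + 3.5945) = 2.9346
df (Welch-Satterthwaite) = (s₁²/n₁ + s₂²/n₂)² / [(s₁²/n₁)²/(n₁-1) + (s₂²/n₂)²/(n₂-1)] ≈ 53.40
t = (x̄₁ - x̄₂) / SE = (76.24 - 84.67) / 2.9346 = -8.43 / 2.9346 = -2.873
p-value = 0.0058

Since p-value < α = 0.05, we reject H₀.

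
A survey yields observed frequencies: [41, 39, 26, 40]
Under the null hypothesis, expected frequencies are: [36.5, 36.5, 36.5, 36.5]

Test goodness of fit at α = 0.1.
Chi-square goodness of fit test:
H₀: observed counts match expected distribution
H₁: observed counts differ from expected distribution
df = k - 1 = 3
χ² = Σ(O - E)²/E
   = (41 - 36.5)²/36.5 + (39 - 36.5)²/36.5 + (26 - 36.5)²/36.5 + (40 - 36.5)²/36.5
   = 0.555 + 0.171 + 3.021 + 0.336
   = 4.08
p-value = 0.2527

Since p-value > α = 0.1, we fail to reject H₀.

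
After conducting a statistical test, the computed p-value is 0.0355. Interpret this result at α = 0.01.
Since p = 0.0355 > α = 0.01, fail to reject H₀.
There is insufficient evidence to reject the null hypothesis; the result is not statistically significant at the 0.01 level.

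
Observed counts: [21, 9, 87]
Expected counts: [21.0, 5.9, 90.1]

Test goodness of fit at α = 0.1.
Chi-square goodness of fit test:
H₀: observed counts match expected distribution
H₁: observed counts differ from expected distribution
df = k - 1 = 2
χ² = Σ(O - E)²/E
   = (21 - 21.0)²/21.0 + (9 - 5.9)²/5.9 + (87 - 90.1)²/90.1
   = 0.000 + 1.629 + 0.107
   = 1.74
p-value = 0.4199

Since p-value > α = 0.1, we fail to reject H₀.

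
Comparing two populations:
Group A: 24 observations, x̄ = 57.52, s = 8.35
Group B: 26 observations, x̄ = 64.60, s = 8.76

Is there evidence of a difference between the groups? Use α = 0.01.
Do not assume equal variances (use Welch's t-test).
Welch's two-sample t-test:
H₀: μ₁ = μ₂
H₁: μ₁ ≠ μ₂
s₁²/n₁ = 8.35²/24 = 2.9051,  s₂²/n₂ = 8.76²/26 = 2.9514
SE = √(s₁²/n₁ + s₂²/n₂) = √(2.9051 + 2.9514) = 2.4200
df (Welch-Satterthwaite) = (s₁²/n₁ + s₂²/n₂)² / [(s₁²/n₁)²/(n₁-1) + (s₂²/n₂)²/(n₂-1)] ≈ 47.95
t = (x̄₁ - x̄₂) / SE = (57.52 - 64.60) / 2.4200 = -7.08 / 2.4200 = -2.926
p-value = 0.0052

Since p-value < α = 0.01, we reject H₀.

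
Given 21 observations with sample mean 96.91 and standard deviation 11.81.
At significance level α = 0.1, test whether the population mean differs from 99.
One-sample t-test:
H₀: μ = 99
H₁: μ ≠ 99
df = n - 1 = 20
t = (x̄ - μ₀) / (s/√n) = (96.91 - 99) / (11.81/√21) = -0.811
p-value = 0.4269

Since p-value > α = 0.1, we fail to reject H₀.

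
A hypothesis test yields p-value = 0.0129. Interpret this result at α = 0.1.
Since p = 0.0129 < α = 0.1, reject H₀.
There is sufficient evidence to reject the null hypothesis; the result is statistically significant at the 0.1 level.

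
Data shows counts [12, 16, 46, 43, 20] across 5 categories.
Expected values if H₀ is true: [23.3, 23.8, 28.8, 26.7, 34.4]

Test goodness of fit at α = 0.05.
Chi-square goodness of fit test:
H₀: observed counts match expected distribution
H₁: observed counts differ from expected distribution
df = k - 1 = 4
χ² = Σ(O - E)²/E
   = (12 - 23.3)²/23.3 + (16 - 23.8)²/23.8 + (46 - 28.8)²/28.8 + (43 - 26.7)²/26.7 + (20 - 34.4)²/34.4
   = 5.480 + 2.556 + 10.272 + 9.951 + 6.028
   = 34.29
p-value < 0.0001

Since p-value < α = 0.05, we reject H₀.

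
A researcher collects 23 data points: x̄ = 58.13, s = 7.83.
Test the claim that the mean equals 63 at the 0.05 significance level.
One-sample t-test:
H₀: μ = 63
H₁: μ ≠ 63
df = n - 1 = 22
t = (x̄ - μ₀) / (s/√n) = (58.13 - 63) / (7.83/√23) = -2.983
p-value = 0.0069

Since p-value < α = 0.05, we reject H₀.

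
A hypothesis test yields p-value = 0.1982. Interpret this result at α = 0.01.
Since p = 0.1982 > α = 0.01, fail to reject H₀.
There is insufficient evidence to reject the null hypothesis; the result is not statistically significant at the 0.01 level.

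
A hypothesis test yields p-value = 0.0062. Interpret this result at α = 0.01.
Since p = 0.0062 < α = 0.01, reject H₀.
There is sufficient evidence to reject the null hypothesis; the result is statistically significant at the 0.01 level.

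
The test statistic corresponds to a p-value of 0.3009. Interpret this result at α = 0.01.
Since p = 0.3009 > α = 0.01, fail to reject H₀.
There is insufficient evidence to reject the null hypothesis; the result is not statistically significant at the 0.01 level.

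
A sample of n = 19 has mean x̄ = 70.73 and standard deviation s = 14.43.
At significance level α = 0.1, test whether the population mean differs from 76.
One-sample t-test:
H₀: μ = 76
H₁: μ ≠ 76
df = n - 1 = 18
t = (x̄ - μ₀) / (s/√n) = (70.73 - 76) / (14.43/√19) = -1.592
p-value = 0.1288

Since p-value > α = 0.1, we fail to reject H₀.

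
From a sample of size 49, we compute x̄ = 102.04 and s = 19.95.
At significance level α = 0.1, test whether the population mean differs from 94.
One-sample t-test:
H₀: μ = 94
H₁: μ ≠ 94
df = n - 1 = 48
t = (x̄ - μ₀) / (s/√n) = (102.04 - 94) / (19.95/√49) = 2.821
p-value = 0.0069

Since p-value < α = 0.1, we reject H₀.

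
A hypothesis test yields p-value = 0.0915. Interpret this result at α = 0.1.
Since p = 0.0915 < α = 0.1, reject H₀.
There is sufficient evidence to reject the null hypothesis; the result is statistically significant at the 0.1 level.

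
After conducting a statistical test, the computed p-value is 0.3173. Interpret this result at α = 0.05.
Since p = 0.3173 > α = 0.05, fail to reject H₀.
There is insufficient evidence to reject the null hypothesis; the result is not statistically significant at the 0.05 level.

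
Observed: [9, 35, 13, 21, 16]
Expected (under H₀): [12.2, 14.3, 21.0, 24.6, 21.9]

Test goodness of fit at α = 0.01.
Chi-square goodness of fit test:
H₀: observed counts match expected distribution
H₁: observed counts differ from expected distribution
df = k - 1 = 4
χ² = Σ(O - E)²/E
   = (9 - 12.2)²/12.2 + (35 - 14.3)²/14.3 + (13 - 21.0)²/21.0 + (21 - 24.6)²/24.6 + (16 - 21.9)²/21.9
   = 0.839 + 29.964 + 3.048 + 0.527 + 1.589
   = 35.97
p-value < 0.0001

Since p-value < α = 0.01, we reject H₀.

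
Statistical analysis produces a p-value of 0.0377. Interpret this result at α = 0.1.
Since p = 0.0377 < α = 0.1, reject H₀.
There is sufficient evidence to reject the null hypothesis; the result is statistically significant at the 0.1 level.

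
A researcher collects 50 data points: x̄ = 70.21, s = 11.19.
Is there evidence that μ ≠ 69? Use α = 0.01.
One-sample t-test:
H₀: μ = 69
H₁: μ ≠ 69
df = n - 1 = 49
t = (x̄ - μ₀) / (s/√n) = (70.21 - 69) / (11.19/√50) = 0.765
p-value = 0.4482

Since p-value > α = 0.01, we fail to reject H₀.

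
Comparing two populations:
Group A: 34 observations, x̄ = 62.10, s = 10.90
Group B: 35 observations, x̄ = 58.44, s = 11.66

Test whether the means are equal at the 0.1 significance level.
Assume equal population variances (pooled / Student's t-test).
Student's two-sample t-test (equal variances):
H₀: μ₁ = μ₂
H₁: μ₁ ≠ μ₂
df = n₁ + n₂ - 2 = 67
Pooled variance s_p² = [(n₁-1)s₁² + (n₂-1)s₂²] / (n₁ + n₂ - 2) = [(33)(10.90²) + (34)(11.66²)] / 67 = 127.5108
SE = √(s_p²(1/n₁ + 1/n₂)) = √(127.5108 × (1/34 + 1/35)) = 2.7191
t = (x̄₁ - x̄₂) / SE = (62.10 - 58.44) / 2.7191 = 3.66 / 2.7191 = 1.346
p-value = 0.1828

Since p-value > α = 0.1, we fail to reject H₀.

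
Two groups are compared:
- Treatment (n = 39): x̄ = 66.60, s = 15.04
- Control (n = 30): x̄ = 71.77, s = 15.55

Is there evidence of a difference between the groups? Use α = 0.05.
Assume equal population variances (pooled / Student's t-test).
Student's two-sample t-test (equal variances):
H₀: μ₁ = μ₂
H₁: μ₁ ≠ μ₂
df = n₁ + n₂ - 2 = 67
Pooled variance s_p² = [(n₁-1)s₁² + (n₂-1)s₂²] / (n₁ + n₂ - 2) = [(38)(15.04²) + (29)(15.55²)] / 67 = 232.9542
SE = √(s_p²(1/n₁ + 1/n₂)) = √(232.9542 × (1/39 + 1/30)) = 3.7065
t = (x̄₁ - x̄₂) / SE = (66.60 - 71.77) / 3.7065 = -5.17 / 3.7065 = -1.395
p-value = 0.1677

Since p-value > α = 0.05, we fail to reject H₀.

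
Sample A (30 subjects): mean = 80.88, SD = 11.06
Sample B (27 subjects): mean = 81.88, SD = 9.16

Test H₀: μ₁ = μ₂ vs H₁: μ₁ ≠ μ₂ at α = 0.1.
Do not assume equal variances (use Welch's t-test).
Welch's two-sample t-test:
H₀: μ₁ = μ₂
H₁: μ₁ ≠ μ₂
s₁²/n₁ = 11.06²/30 = 4.0775,  s₂²/n₂ = 9.16²/27 = 3.1076
SE = √(s₁²/n₁ + s₂²/n₂) = √(4.0775 + 3.1076) = 2.6805
df (Welch-Satterthwaite) = (s₁²/n₁ + s₂²/n₂)² / [(s₁²/n₁)²/(n₁-1) + (s₂²/n₂)²/(n₂-1)] ≈ 54.65
t = (x̄₁ - x̄₂) / SE = (80.88 - 81.88) / 2.6805 = -1.00 / 2.6805 = -0.373
p-value = 0.7105

Since p-value > α = 0.1, we fail to reject H₀.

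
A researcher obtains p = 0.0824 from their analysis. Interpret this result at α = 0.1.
Since p = 0.0824 < α = 0.1, reject H₀.
There is sufficient evidence to reject the null hypothesis; the result is statistically significant at the 0.1 level.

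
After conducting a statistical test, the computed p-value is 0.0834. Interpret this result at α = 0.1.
Since p = 0.0834 < α = 0.1, reject H₀.
There is sufficient evidence to reject the null hypothesis; the result is statistically significant at the 0.1 level.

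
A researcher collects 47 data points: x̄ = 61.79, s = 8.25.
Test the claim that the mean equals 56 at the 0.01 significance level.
One-sample t-test:
H₀: μ = 56
H₁: μ ≠ 56
df = n - 1 = 46
t = (x̄ - μ₀) / (s/√n) = (61.79 - 56) / (8.25/√47) = 4.811
p-value < 0.0001

Since p-value < α = 0.01, we reject H₀.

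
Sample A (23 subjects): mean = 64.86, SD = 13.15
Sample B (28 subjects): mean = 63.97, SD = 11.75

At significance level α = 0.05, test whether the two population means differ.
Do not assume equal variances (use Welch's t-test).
Welch's two-sample t-test:
H₀: μ₁ = μ₂
H₁: μ₁ ≠ μ₂
s₁²/n₁ = 13.15²/23 = 7.5184,  s₂²/n₂ = 11.75²/28 = 4.9308
SE = √(s₁²/n₁ + s₂²/n₂) = √(7.5184 + 4.9308) = 3.5283
df (Welch-Satterthwaite) = (s₁²/n₁ + s₂²/n₂)² / [(s₁²/n₁)²/(n₁-1) + (s₂²/n₂)²/(n₂-1)] ≈ 44.67
t = (x̄₁ - x̄₂) / SE = (64.86 - 63.97) / 3.5283 = 0.89 / 3.5283 = 0.252
p-value = 0.8020

Since p-value > α = 0.05, we fail to reject H₀.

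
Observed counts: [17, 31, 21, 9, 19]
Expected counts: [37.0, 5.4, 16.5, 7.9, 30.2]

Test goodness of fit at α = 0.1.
Chi-square goodness of fit test:
H₀: observed counts match expected distribution
H₁: observed counts differ from expected distribution
df = k - 1 = 4
χ² = Σ(O - E)²/E
   = (17 - 37.0)²/37.0 + (31 - 5.4)²/5.4 + (21 - 16.5)²/16.5 + (9 - 7.9)²/7.9 + (19 - 30.2)²/30.2
   = 10.811 + 121.363 + 1.227 + 0.153 + 4.154
   = 137.71
p-value < 0.0001

Since p-value < α = 0.1, we reject H₀.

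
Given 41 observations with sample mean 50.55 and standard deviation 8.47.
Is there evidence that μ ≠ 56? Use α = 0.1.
One-sample t-test:
H₀: μ = 56
H₁: μ ≠ 56
df = n - 1 = 40
t = (x̄ - μ₀) / (s/√n) = (50.55 - 56) / (8.47/√41) = -4.120
p-value = 0.0002

Since p-value < α = 0.1, we reject H₀.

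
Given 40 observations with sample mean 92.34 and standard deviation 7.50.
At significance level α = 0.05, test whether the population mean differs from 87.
One-sample t-test:
H₀: μ = 87
H₁: μ ≠ 87
df = n - 1 = 39
t = (x̄ - μ₀) / (s/√n) = (92.34 - 87) / (7.50/√40) = 4.503
p-value = 0.0001

Since p-value < α = 0.05, we reject H₀.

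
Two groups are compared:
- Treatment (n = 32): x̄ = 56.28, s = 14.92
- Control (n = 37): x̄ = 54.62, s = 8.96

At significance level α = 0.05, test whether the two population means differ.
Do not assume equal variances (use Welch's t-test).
Welch's two-sample t-test:
H₀: μ₁ = μ₂
H₁: μ₁ ≠ μ₂
s₁²/n₁ = 14.92²/32 = 6.9565,  s₂²/n₂ = 8.96²/37 = 2.1698
SE = √(s₁²/n₁ + s₂²/n₂) = √(6.9565 + 2.1698) = 3.0210
df (Welch-Satterthwaite) = (s₁²/n₁ + s₂²/n₂)² / [(s₁²/n₁)²/(n₁-1) + (s₂²/n₂)²/(n₂-1)] ≈ 49.23
t = (x̄₁ - x̄₂) / SE = (56.28 - 54.62) / 3.0210 = 1.66 / 3.0210 = 0.549
p-value = 0.5852

Since p-value > α = 0.05, we fail to reject H₀.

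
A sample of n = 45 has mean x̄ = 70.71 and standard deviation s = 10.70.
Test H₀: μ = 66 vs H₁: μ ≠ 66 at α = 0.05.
One-sample t-test:
H₀: μ = 66
H₁: μ ≠ 66
df = n - 1 = 44
t = (x̄ - μ₀) / (s/√n) = (70.71 - 66) / (10.70/√45) = 2.953
p-value = 0.0050

Since p-value < α = 0.05, we reject H₀.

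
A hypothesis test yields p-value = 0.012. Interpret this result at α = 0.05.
Since p = 0.012 < α = 0.05, reject H₀.
There is sufficient evidence to reject the null hypothesis; the result is statistically significant at the 0.05 level.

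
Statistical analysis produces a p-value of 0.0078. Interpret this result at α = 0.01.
Since p = 0.0078 < α = 0.01, reject H₀.
There is sufficient evidence to reject the null hypothesis; the result is statistically significant at the 0.01 level.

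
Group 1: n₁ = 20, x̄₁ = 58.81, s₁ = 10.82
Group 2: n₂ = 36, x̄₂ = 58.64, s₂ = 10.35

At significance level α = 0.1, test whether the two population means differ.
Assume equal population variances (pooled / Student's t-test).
Student's two-sample t-test (equal variances):
H₀: μ₁ = μ₂
H₁: μ₁ ≠ μ₂
df = n₁ + n₂ - 2 = 54
Pooled variance s_p² = [(n₁-1)s₁² + (n₂-1)s₂²] / (n₁ + n₂ - 2) = [(19)(10.82²) + (35)(10.35²)] / 54 = 110.6234
SE = √(s_p²(1/n₁ + 1/n₂)) = √(110.6234 × (1/20 + 1/36)) = 2.9333
t = (x̄₁ - x̄₂) / SE = (58.81 - 58.64) / 2.9333 = 0.17 / 2.9333 = 0.058
p-value = 0.9540

Since p-value > α = 0.1, we fail to reject H₀.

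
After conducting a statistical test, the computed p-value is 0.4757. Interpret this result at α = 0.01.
Since p = 0.4757 > α = 0.01, fail to reject H₀.
There is insufficient evidence to reject the null hypothesis; the result is not statistically significant at the 0.01 level.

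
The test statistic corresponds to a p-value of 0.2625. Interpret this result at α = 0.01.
Since p = 0.2625 > α = 0.01, fail to reject H₀.
There is insufficient evidence to reject the null hypothesis; the result is not statistically significant at the 0.01 level.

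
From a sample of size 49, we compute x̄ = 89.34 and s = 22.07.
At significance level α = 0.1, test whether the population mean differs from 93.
One-sample t-test:
H₀: μ = 93
H₁: μ ≠ 93
df = n - 1 = 48
t = (x̄ - μ₀) / (s/√n) = (89.34 - 93) / (22.07/√49) = -1.161
p-value = 0.2514

Since p-value > α = 0.1, we fail to reject H₀.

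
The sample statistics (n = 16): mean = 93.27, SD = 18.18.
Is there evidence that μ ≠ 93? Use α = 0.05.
One-sample t-test:
H₀: μ = 93
H₁: μ ≠ 93
df = n - 1 = 15
t = (x̄ - μ₀) / (s/√n) = (93.27 - 93) / (18.18/√16) = 0.059
p-value = 0.9534

Since p-value > α = 0.05, we fail to reject H₀.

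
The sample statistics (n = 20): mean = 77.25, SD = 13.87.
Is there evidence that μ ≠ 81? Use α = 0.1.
One-sample t-test:
H₀: μ = 81
H₁: μ ≠ 81
df = n - 1 = 19
t = (x̄ - μ₀) / (s/√n) = (77.25 - 81) / (13.87/√20) = -1.209
p-value = 0.2414

Since p-value > α = 0.1, we fail to reject H₀.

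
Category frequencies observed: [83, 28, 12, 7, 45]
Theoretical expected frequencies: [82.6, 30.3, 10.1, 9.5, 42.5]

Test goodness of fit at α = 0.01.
Chi-square goodness of fit test:
H₀: observed counts match expected distribution
H₁: observed counts differ from expected distribution
df = k - 1 = 4
χ² = Σ(O - E)²/E
   = (83 - 82.6)²/82.6 + (28 - 30.3)²/30.3 + (12 - 10.1)²/10.1 + (7 - 9.5)²/9.5 + (45 - 42.5)²/42.5
   = 0.002 + 0.175 + 0.357 + 0.658 + 0.147
   = 1.34
p-value = 0.8547

Since p-value > α = 0.01, we fail to reject H₀.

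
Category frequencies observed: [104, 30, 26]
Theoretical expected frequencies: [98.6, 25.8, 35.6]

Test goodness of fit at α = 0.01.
Chi-square goodness of fit test:
H₀: observed counts match expected distribution
H₁: observed counts differ from expected distribution
df = k - 1 = 2
χ² = Σ(O - E)²/E
   = (104 - 98.6)²/98.6 + (30 - 25.8)²/25.8 + (26 - 35.6)²/35.6
   = 0.296 + 0.684 + 2.589
   = 3.57
p-value = 0.1679

Since p-value > α = 0.01, we fail to reject H₀.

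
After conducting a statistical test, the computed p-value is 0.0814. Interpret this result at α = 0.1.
Since p = 0.0814 < α = 0.1, reject H₀.
There is sufficient evidence to reject the null hypothesis; the result is statistically significant at the 0.1 level.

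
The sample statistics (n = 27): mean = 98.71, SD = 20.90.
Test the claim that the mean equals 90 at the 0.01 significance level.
One-sample t-test:
H₀: μ = 90
H₁: μ ≠ 90
df = n - 1 = 26
t = (x̄ - μ₀) / (s/√n) = (98.71 - 90) / (20.90/√27) = 2.165
p-value = 0.0397

Since p-value > α = 0.01, we fail to reject H₀.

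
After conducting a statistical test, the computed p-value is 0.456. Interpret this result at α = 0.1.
Since p = 0.456 > α = 0.1, fail to reject H₀.
There is insufficient evidence to reject the null hypothesis; the result is not statistically significant at the 0.1 level.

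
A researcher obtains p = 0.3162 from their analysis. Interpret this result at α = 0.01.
Since p = 0.3162 > α = 0.01, fail to reject H₀.
There is insufficient evidence to reject the null hypothesis; the result is not statistically significant at the 0.01 level.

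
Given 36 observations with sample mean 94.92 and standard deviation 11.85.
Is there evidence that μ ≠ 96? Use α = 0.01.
One-sample t-test:
H₀: μ = 96
H₁: μ ≠ 96
df = n - 1 = 35
t = (x̄ - μ₀) / (s/√n) = (94.92 - 96) / (11.85/√36) = -0.547
p-value = 0.5880

Since p-value > α = 0.01, we fail to reject H₀.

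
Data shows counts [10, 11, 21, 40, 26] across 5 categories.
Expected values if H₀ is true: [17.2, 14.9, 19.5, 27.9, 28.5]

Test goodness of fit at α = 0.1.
Chi-square goodness of fit test:
H₀: observed counts match expected distribution
H₁: observed counts differ from expected distribution
df = k - 1 = 4
χ² = Σ(O - E)²/E
   = (10 - 17.2)²/17.2 + (11 - 14.9)²/14.9 + (21 - 19.5)²/19.5 + (40 - 27.9)²/27.9 + (26 - 28.5)²/28.5
   = 3.014 + 1.021 + 0.115 + 5.248 + 0.219
   = 9.62
p-value = 0.0474

Since p-value < α = 0.1, we reject H₀.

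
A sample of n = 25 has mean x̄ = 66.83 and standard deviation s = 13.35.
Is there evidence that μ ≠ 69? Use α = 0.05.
One-sample t-test:
H₀: μ = 69
H₁: μ ≠ 69
df = n - 1 = 24
t = (x̄ - μ₀) / (s/√n) = (66.83 - 69) / (13.35/√25) = -0.813
p-value = 0.4244

Since p-value > α = 0.05, we fail to reject H₀.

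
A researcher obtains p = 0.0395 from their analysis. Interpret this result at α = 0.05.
Since p = 0.0395 < α = 0.05, reject H₀.
There is sufficient evidence to reject the null hypothesis; the result is statistically significant at the 0.05 level.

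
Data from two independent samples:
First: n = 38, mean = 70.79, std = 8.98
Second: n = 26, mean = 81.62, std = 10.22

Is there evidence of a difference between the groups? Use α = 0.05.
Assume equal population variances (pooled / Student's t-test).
Student's two-sample t-test (equal variances):
H₀: μ₁ = μ₂
H₁: μ₁ ≠ μ₂
df = n₁ + n₂ - 2 = 62
Pooled variance s_p² = [(n₁-1)s₁² + (n₂-1)s₂²] / (n₁ + n₂ - 2) = [(37)(8.98²) + (25)(10.22²)] / 62 = 90.2404
SE = √(s_p²(1/n₁ + 1/n₂)) = √(90.2404 × (1/38 + 1/26)) = 2.4178
t = (x̄₁ - x̄₂) / SE = (70.79 - 81.62) / 2.4178 = -10.83 / 2.4178 = -4.479
p-value < 0.0001

Since p-value < α = 0.05, we reject H₀.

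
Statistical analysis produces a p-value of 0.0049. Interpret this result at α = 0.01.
Since p = 0.0049 < α = 0.01, reject H₀.
There is sufficient evidence to reject the null hypothesis; the result is statistically significant at the 0.01 level.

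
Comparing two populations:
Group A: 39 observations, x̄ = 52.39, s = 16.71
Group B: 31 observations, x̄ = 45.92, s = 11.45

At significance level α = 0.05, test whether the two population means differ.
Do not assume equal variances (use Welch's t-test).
Welch's two-sample t-test:
H₀: μ₁ = μ₂
H₁: μ₁ ≠ μ₂
s₁²/n₁ = 16.71²/39 = 7.1596,  s₂²/n₂ = 11.45²/31 = 4.2291
SE = √(s₁²/n₁ + s₂²/n₂) = √(7.1596 + 4.2291) = 3.3747
df (Welch-Satterthwaite) = (s₁²/n₁ + s₂²/n₂)² / [(s₁²/n₁)²/(n₁-1) + (s₂²/n₂)²/(n₂-1)] ≈ 66.68
t = (x̄₁ - x̄₂) / SE = (52.39 - 45.92) / 3.3747 = 6.47 / 3.3747 = 1.917
p-value = 0.0595

Since p-value > α = 0.05, we fail to reject H₀.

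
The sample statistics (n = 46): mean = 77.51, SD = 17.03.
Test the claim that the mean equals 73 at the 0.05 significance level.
One-sample t-test:
H₀: μ = 73
H₁: μ ≠ 73
df = n - 1 = 45
t = (x̄ - μ₀) / (s/√n) = (77.51 - 73) / (17.03/√46) = 1.796
p-value = 0.0792

Since p-value > α = 0.05, we fail to reject H₀.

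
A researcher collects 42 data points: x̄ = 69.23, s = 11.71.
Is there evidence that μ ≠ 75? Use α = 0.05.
One-sample t-test:
H₀: μ = 75
H₁: μ ≠ 75
df = n - 1 = 41
t = (x̄ - μ₀) / (s/√n) = (69.23 - 75) / (11.71/√42) = -3.193
p-value = 0.0027

Since p-value < α = 0.05, we reject H₀.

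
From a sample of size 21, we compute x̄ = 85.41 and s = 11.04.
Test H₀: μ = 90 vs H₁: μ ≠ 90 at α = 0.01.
One-sample t-test:
H₀: μ = 90
H₁: μ ≠ 90
df = n - 1 = 20
t = (x̄ - μ₀) / (s/√n) = (85.41 - 90) / (11.04/√21) = -1.905
p-value = 0.0712

Since p-value > α = 0.01, we fail to reject H₀.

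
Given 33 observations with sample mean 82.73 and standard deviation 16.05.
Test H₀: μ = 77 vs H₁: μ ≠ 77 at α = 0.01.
One-sample t-test:
H₀: μ = 77
H₁: μ ≠ 77
df = n - 1 = 32
t = (x̄ - μ₀) / (s/√n) = (82.73 - 77) / (16.05/√33) = 2.051
p-value = 0.0485

Since p-value > α = 0.01, we fail to reject H₀.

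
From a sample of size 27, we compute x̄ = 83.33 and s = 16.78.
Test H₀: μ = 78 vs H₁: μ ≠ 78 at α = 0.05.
One-sample t-test:
H₀: μ = 78
H₁: μ ≠ 78
df = n - 1 = 26
t = (x̄ - μ₀) / (s/√n) = (83.33 - 78) / (16.78/√27) = 1.651
p-value = 0.1109

Since p-value > α = 0.05, we fail to reject H₀.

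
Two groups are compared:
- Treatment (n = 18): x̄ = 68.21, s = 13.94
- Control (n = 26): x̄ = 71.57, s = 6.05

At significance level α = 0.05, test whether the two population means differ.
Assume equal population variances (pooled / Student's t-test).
Student's two-sample t-test (equal variances):
H₀: μ₁ = μ₂
H₁: μ₁ ≠ μ₂
df = n₁ + n₂ - 2 = 42
Pooled variance s_p² = [(n₁-1)s₁² + (n₂-1)s₂²] / (n₁ + n₂ - 2) = [(17)(13.94²) + (25)(6.05²)] / 42 = 100.4420
SE = √(s_p²(1/n₁ + 1/n₂)) = √(100.4420 × (1/18 + 1/26)) = 3.0730
t = (x̄₁ - x̄₂) / SE = (68.21 - 71.57) / 3.0730 = -3.36 / 3.0730 = -1.093
p-value = 0.2805

Since p-value > α = 0.05, we fail to reject H₀.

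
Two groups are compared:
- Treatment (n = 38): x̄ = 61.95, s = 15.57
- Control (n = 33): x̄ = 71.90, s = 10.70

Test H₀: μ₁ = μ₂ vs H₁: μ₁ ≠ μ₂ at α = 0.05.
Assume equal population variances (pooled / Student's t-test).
Student's two-sample t-test (equal variances):
H₀: μ₁ = μ₂
H₁: μ₁ ≠ μ₂
df = n₁ + n₂ - 2 = 69
Pooled variance s_p² = [(n₁-1)s₁² + (n₂-1)s₂²] / (n₁ + n₂ - 2) = [(37)(15.57²) + (32)(10.70²)] / 69 = 183.0928
SE = √(s_p²(1/n₁ + 1/n₂)) = √(183.0928 × (1/38 + 1/33)) = 3.2197
t = (x̄₁ - x̄₂) / SE = (61.95 - 71.90) / 3.2197 = -9.95 / 3.2197 = -3.090
p-value = 0.0029

Since p-value < α = 0.05, we reject H₀.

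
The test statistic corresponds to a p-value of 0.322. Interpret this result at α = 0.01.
Since p = 0.322 > α = 0.01, fail to reject H₀.
There is insufficient evidence to reject the null hypothesis; the result is not statistically significant at the 0.01 level.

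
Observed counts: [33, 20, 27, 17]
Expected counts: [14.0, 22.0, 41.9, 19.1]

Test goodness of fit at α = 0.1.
Chi-square goodness of fit test:
H₀: observed counts match expected distribution
H₁: observed counts differ from expected distribution
df = k - 1 = 3
χ² = Σ(O - E)²/E
   = (33 - 14.0)²/14.0 + (20 - 22.0)²/22.0 + (27 - 41.9)²/41.9 + (17 - 19.1)²/19.1
   = 25.786 + 0.182 + 5.299 + 0.231
   = 31.50
p-value < 0.0001

Since p-value < α = 0.1, we reject H₀.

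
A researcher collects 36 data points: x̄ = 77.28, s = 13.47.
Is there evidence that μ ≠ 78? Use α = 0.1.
One-sample t-test:
H₀: μ = 78
H₁: μ ≠ 78
df = n - 1 = 35
t = (x̄ - μ₀) / (s/√n) = (77.28 - 78) / (13.47/√36) = -0.321
p-value = 0.7503

Since p-value > α = 0.1, we fail to reject H₀.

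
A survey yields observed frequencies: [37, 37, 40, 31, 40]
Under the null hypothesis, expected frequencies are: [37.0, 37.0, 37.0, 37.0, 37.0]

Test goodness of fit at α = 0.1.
Chi-square goodness of fit test:
H₀: observed counts match expected distribution
H₁: observed counts differ from expected distribution
df = k - 1 = 4
χ² = Σ(O - E)²/E
   = (37 - 37.0)²/37.0 + (37 - 37.0)²/37.0 + (40 - 37.0)²/37.0 + (31 - 37.0)²/37.0 + (40 - 37.0)²/37.0
   = 0.000 + 0.000 + 0.243 + 0.973 + 0.243
   = 1.46
p-value = 0.8338

Since p-value > α = 0.1, we fail to reject H₀.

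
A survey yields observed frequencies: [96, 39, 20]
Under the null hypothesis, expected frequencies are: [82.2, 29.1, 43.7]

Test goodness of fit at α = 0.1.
Chi-square goodness of fit test:
H₀: observed counts match expected distribution
H₁: observed counts differ from expected distribution
df = k - 1 = 2
χ² = Σ(O - E)²/E
   = (96 - 82.2)²/82.2 + (39 - 29.1)²/29.1 + (20 - 43.7)²/43.7
   = 2.317 + 3.368 + 12.853
   = 18.54
p-value = 0.0001

Since p-value < α = 0.1, we reject H₀.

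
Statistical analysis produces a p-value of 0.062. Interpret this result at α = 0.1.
Since p = 0.062 < α = 0.1, reject H₀.
There is sufficient evidence to reject the null hypothesis; the result is statistically significant at the 0.1 level.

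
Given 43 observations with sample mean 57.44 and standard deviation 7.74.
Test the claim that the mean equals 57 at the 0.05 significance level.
One-sample t-test:
H₀: μ = 57
H₁: μ ≠ 57
df = n - 1 = 42
t = (x̄ - μ₀) / (s/√n) = (57.44 - 57) / (7.74/√43) = 0.373
p-value = 0.7112

Since p-value > α = 0.05, we fail to reject H₀.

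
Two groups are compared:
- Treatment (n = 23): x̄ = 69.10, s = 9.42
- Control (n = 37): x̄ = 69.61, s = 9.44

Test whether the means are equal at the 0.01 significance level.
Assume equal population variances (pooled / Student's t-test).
Student's two-sample t-test (equal variances):
H₀: μ₁ = μ₂
H₁: μ₁ ≠ μ₂
df = n₁ + n₂ - 2 = 58
Pooled variance s_p² = [(n₁-1)s₁² + (n₂-1)s₂²] / (n₁ + n₂ - 2) = [(22)(9.42²) + (36)(9.44²)] / 58 = 88.9705
SE = √(s_p²(1/n₁ + 1/n₂)) = √(88.9705 × (1/23 + 1/37)) = 2.5046
t = (x̄₁ - x̄₂) / SE = (69.10 - 69.61) / 2.5046 = -0.51 / 2.5046 = -0.204
p-value = 0.8394

Since p-value > α = 0.01, we fail to reject H₀.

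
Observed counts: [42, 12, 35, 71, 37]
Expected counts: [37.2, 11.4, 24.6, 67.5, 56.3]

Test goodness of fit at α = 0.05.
Chi-square goodness of fit test:
H₀: observed counts match expected distribution
H₁: observed counts differ from expected distribution
df = k - 1 = 4
χ² = Σ(O - E)²/E
   = (42 - 37.2)²/37.2 + (12 - 11.4)²/11.4 + (35 - 24.6)²/24.6 + (71 - 67.5)²/67.5 + (37 - 56.3)²/56.3
   = 0.619 + 0.032 + 4.397 + 0.181 + 6.616
   = 11.85
p-value = 0.0185

Since p-value < α = 0.05, we reject H₀.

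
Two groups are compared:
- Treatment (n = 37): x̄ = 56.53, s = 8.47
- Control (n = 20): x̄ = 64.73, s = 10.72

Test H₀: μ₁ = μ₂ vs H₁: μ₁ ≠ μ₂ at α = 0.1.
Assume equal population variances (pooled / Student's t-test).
Student's two-sample t-test (equal variances):
H₀: μ₁ = μ₂
H₁: μ₁ ≠ μ₂
df = n₁ + n₂ - 2 = 55
Pooled variance s_p² = [(n₁-1)s₁² + (n₂-1)s₂²] / (n₁ + n₂ - 2) = [(36)(8.47²) + (19)(10.72²)] / 55 = 86.6568
SE = √(s_p²(1/n₁ + 1/n₂)) = √(86.6568 × (1/37 + 1/20)) = 2.5836
t = (x̄₁ - x̄₂) / SE = (56.53 - 64.73) / 2.5836 = -8.20 / 2.5836 = -3.174
p-value = 0.0025

Since p-value < α = 0.1, we reject H₀.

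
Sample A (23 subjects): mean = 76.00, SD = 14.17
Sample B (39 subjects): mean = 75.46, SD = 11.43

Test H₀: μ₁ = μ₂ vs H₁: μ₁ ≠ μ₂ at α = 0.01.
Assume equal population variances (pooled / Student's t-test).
Student's two-sample t-test (equal variances):
H₀: μ₁ = μ₂
H₁: μ₁ ≠ μ₂
df = n₁ + n₂ - 2 = 60
Pooled variance s_p² = [(n₁-1)s₁² + (n₂-1)s₂²] / (n₁ + n₂ - 2) = [(22)(14.17²) + (38)(11.43²)] / 60 = 156.3644
SE = √(s_p²(1/n₁ + 1/n₂)) = √(156.3644 × (1/23 + 1/39)) = 3.2875
t = (x̄₁ - x̄₂) / SE = (76.00 - 75.46) / 3.2875 = 0.54 / 3.2875 = 0.164
p-value = 0.8701

Since p-value > α = 0.01, we fail to reject H₀.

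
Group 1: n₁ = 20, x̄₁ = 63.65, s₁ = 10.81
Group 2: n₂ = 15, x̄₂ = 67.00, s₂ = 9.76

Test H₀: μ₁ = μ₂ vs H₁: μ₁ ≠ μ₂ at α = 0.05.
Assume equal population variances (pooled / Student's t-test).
Student's two-sample t-test (equal variances):
H₀: μ₁ = μ₂
H₁: μ₁ ≠ μ₂
df = n₁ + n₂ - 2 = 33
Pooled variance s_p² = [(n₁-1)s₁² + (n₂-1)s₂²] / (n₁ + n₂ - 2) = [(19)(10.81²) + (14)(9.76²)] / 33 = 107.6931
SE = √(s_p²(1/n₁ + 1/n₂)) = √(107.6931 × (1/20 + 1/15)) = 3.5446
t = (x̄₁ - x̄₂) / SE = (63.65 - 67.00) / 3.5446 = -3.35 / 3.5446 = -0.945
p-value = 0.3515

Since p-value > α = 0.05, we fail to reject H₀.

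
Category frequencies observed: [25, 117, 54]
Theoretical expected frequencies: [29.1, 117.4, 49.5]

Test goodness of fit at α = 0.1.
Chi-square goodness of fit test:
H₀: observed counts match expected distribution
H₁: observed counts differ from expected distribution
df = k - 1 = 2
χ² = Σ(O - E)²/E
   = (25 - 29.1)²/29.1 + (117 - 117.4)²/117.4 + (54 - 49.5)²/49.5
   = 0.578 + 0.001 + 0.409
   = 0.99
p-value = 0.6101

Since p-value > α = 0.1, we fail to reject H₀.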